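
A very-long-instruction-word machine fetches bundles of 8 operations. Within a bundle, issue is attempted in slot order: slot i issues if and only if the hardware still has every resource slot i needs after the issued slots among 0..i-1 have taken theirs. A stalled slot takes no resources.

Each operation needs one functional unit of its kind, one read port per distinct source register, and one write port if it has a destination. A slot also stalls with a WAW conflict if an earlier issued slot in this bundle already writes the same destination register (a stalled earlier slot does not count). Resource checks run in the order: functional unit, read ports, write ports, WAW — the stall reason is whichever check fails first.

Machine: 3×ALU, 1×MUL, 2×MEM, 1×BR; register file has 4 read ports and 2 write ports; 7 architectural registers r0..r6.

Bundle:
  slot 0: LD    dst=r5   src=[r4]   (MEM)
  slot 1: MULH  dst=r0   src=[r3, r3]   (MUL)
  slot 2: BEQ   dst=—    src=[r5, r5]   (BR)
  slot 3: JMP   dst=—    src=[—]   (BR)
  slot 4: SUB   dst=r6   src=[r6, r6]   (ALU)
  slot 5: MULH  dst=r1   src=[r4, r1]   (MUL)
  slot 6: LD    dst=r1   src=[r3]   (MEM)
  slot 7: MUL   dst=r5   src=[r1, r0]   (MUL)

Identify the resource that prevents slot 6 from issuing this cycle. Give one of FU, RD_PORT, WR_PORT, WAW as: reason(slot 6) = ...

reason(slot 6) = WR_PORT

slot 0 (MEM): ISSUE — free A3,Mu1,Ld1,B1 rp3 wp1
slot 1 (MUL): ISSUE — free A3,Mu0,Ld1,B1 rp2 wp0
slot 2 (BR): ISSUE — free A3,Mu0,Ld1,B0 rp1 wp0
slot 3 (BR): stall FU — free A3,Mu0,Ld1,B0 rp1 wp0
slot 4 (ALU): stall WR_PORT — free A3,Mu0,Ld1,B0 rp1 wp0
slot 5 (MUL): stall FU — free A3,Mu0,Ld1,B0 rp1 wp0
slot 6 (MEM): stall WR_PORT — free A3,Mu0,Ld1,B0 rp1 wp0
slot 7 (MUL): stall FU — free A3,Mu0,Ld1,B0 rp1 wp0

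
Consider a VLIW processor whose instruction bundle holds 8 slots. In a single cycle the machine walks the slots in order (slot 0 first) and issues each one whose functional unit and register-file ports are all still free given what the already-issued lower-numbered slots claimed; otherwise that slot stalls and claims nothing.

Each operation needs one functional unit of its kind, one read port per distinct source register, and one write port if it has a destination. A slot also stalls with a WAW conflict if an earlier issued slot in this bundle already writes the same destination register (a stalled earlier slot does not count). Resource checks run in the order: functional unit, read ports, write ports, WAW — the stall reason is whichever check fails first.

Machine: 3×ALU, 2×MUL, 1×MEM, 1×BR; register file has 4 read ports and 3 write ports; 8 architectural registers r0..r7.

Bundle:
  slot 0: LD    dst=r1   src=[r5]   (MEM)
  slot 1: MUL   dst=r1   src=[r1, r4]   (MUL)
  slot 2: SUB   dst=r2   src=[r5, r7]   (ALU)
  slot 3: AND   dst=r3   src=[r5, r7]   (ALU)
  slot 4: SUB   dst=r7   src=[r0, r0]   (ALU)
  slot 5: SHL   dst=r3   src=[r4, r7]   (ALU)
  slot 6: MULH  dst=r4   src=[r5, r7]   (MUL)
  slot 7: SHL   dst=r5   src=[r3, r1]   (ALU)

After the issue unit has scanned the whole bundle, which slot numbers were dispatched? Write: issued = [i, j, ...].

issued = [0, 2, 4]

#0 MEM src=r5 dispatched  <A:3 Mu:2 Ld:0 B:1 rd:3 wr:2>
#1 MUL src=r1,r4 held:WAW  <A:3 Mu:2 Ld:0 B:1 rd:3 wr:2>
#2 ALU src=r5,r7 dispatched  <A:2 Mu:2 Ld:0 B:1 rd:1 wr:1>
#3 ALU src=r5,r7 held:RD_PORT  <A:2 Mu:2 Ld:0 B:1 rd:1 wr:1>
#4 ALU src=r0,r0 dispatched  <A:1 Mu:2 Ld:0 B:1 rd:0 wr:0>
#5 ALU src=r4,r7 held:RD_PORT  <A:1 Mu:2 Ld:0 B:1 rd:0 wr:0>
#6 MUL src=r5,r7 held:RD_PORT  <A:1 Mu:2 Ld:0 B:1 rd:0 wr:0>
#7 ALU src=r3,r1 held:RD_PORT  <A:1 Mu:2 Ld:0 B:1 rd:0 wr:0>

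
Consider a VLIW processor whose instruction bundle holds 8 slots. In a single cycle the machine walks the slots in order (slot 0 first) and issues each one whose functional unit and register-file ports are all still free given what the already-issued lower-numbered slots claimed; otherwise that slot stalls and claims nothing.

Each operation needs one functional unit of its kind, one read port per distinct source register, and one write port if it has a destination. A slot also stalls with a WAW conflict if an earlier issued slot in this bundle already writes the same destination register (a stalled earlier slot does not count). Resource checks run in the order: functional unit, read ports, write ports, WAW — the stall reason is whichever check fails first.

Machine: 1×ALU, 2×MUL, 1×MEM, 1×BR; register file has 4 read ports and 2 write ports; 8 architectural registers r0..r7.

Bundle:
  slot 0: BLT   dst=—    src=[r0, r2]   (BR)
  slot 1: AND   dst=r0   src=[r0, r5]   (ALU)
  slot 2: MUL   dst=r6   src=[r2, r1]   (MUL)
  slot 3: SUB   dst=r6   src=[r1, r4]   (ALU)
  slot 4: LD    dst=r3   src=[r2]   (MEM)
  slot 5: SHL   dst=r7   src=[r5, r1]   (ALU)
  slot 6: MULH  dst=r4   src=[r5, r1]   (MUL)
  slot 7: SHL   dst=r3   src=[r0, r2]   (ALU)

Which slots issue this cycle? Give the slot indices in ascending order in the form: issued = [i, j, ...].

[0] BR needs rd=2 wr=0: ok; after: ALU=1 MUL=2 MEM=1 BR=0, R=2, W=2
[1] ALU needs rd=2 wr=1: ok; after: ALU=0 MUL=2 MEM=1 BR=0, R=0, W=1
[2] MUL needs rd=2 wr=1: RD_PORT; after: ALU=0 MUL=2 MEM=1 BR=0, R=0, W=1
[3] ALU needs rd=2 wr=1: FU; after: ALU=0 MUL=2 MEM=1 BR=0, R=0, W=1
[4] MEM needs rd=1 wr=1: RD_PORT; after: ALU=0 MUL=2 MEM=1 BR=0, R=0, W=1
[5] ALU needs rd=2 wr=1: FU; after: ALU=0 MUL=2 MEM=1 BR=0, R=0, W=1
[6] MUL needs rd=2 wr=1: RD_PORT; after: ALU=0 MUL=2 MEM=1 BR=0, R=0, W=1
[7] ALU needs rd=2 wr=1: FU; after: ALU=0 MUL=2 MEM=1 BR=0, R=0, W=1

issued = [0, 1]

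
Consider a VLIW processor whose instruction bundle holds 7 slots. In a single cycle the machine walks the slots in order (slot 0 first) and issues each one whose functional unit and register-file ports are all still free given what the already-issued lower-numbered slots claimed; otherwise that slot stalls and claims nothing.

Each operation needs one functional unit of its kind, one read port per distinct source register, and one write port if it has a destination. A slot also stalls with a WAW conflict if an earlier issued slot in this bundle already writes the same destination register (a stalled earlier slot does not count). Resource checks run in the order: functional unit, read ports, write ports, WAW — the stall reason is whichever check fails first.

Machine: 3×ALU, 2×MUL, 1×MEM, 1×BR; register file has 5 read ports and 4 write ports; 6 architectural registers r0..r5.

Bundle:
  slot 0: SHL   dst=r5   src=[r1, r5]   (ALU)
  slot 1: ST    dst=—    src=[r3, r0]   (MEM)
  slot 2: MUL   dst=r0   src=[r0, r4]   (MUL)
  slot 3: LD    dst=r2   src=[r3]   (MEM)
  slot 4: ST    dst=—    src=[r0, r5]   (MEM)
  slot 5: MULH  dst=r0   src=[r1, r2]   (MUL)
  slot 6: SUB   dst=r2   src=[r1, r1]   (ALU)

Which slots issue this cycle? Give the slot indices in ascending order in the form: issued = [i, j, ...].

issued = [0, 1, 6]

[0] ALU needs rd=2 wr=1: ok; after: ALU=2 MUL=2 MEM=1 BR=1, R=3, W=3
[1] MEM needs rd=2 wr=0: ok; after: ALU=2 MUL=2 MEM=0 BR=1, R=1, W=3
[2] MUL needs rd=2 wr=1: RD_PORT; after: ALU=2 MUL=2 MEM=0 BR=1, R=1, W=3
[3] MEM needs rd=1 wr=1: FU; after: ALU=2 MUL=2 MEM=0 BR=1, R=1, W=3
[4] MEM needs rd=2 wr=0: FU; after: ALU=2 MUL=2 MEM=0 BR=1, R=1, W=3
[5] MUL needs rd=2 wr=1: RD_PORT; after: ALU=2 MUL=2 MEM=0 BR=1, R=1, W=3
[6] ALU needs rd=1 wr=1: ok; after: ALU=1 MUL=2 MEM=0 BR=1, R=0, W=2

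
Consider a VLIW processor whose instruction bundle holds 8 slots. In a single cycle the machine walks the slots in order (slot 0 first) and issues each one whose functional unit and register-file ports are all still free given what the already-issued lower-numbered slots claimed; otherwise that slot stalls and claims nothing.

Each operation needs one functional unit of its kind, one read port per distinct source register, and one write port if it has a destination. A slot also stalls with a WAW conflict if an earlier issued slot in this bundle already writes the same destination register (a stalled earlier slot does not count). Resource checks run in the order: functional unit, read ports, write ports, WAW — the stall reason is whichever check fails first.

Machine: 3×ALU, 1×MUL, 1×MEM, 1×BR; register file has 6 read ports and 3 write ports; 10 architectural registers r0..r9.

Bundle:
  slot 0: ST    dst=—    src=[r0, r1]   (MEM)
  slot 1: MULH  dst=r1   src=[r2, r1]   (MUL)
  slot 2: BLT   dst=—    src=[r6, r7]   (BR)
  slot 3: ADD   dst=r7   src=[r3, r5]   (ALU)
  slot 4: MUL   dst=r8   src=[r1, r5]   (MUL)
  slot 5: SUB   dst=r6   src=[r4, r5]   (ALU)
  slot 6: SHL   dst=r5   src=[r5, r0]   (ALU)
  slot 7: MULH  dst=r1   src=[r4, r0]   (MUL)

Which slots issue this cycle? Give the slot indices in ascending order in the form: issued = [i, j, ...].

[0] MEM needs rd=2 wr=0: ok; after: ALU=3 MUL=1 MEM=0 BR=1, R=4, W=3
[1] MUL needs rd=2 wr=1: ok; after: ALU=3 MUL=0 MEM=0 BR=1, R=2, W=2
[2] BR needs rd=2 wr=0: ok; after: ALU=3 MUL=0 MEM=0 BR=0, R=0, W=2
[3] ALU needs rd=2 wr=1: RD_PORT; after: ALU=3 MUL=0 MEM=0 BR=0, R=0, W=2
[4] MUL needs rd=2 wr=1: FU; after: ALU=3 MUL=0 MEM=0 BR=0, R=0, W=2
[5] ALU needs rd=2 wr=1: RD_PORT; after: ALU=3 MUL=0 MEM=0 BR=0, R=0, W=2
[6] ALU needs rd=2 wr=1: RD_PORT; after: ALU=3 MUL=0 MEM=0 BR=0, R=0, W=2
[7] MUL needs rd=2 wr=1: FU; after: ALU=3 MUL=0 MEM=0 BR=0, R=0, W=2

issued = [0, 1, 2]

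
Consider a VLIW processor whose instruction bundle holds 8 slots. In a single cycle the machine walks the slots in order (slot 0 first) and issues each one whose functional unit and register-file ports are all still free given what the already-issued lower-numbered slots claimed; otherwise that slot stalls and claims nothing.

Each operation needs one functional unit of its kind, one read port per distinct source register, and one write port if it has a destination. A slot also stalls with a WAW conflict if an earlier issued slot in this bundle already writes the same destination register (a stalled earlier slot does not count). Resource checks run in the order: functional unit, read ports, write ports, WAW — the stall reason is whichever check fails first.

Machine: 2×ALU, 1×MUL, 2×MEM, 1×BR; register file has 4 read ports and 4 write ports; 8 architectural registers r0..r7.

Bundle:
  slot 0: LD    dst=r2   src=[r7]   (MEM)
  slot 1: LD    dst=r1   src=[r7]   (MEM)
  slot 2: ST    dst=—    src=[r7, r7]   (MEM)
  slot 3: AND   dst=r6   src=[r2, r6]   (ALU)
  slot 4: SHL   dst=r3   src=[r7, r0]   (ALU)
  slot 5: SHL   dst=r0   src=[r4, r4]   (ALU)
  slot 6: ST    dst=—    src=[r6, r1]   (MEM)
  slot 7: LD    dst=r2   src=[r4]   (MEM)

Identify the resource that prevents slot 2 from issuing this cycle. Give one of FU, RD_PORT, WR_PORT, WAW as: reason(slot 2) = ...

slot 0 (MEM): ISSUE — free A2,Mu1,Ld1,B1 rp3 wp3
slot 1 (MEM): ISSUE — free A2,Mu1,Ld0,B1 rp2 wp2
slot 2 (MEM): stall FU — free A2,Mu1,Ld0,B1 rp2 wp2
slot 3 (ALU): ISSUE — free A1,Mu1,Ld0,B1 rp0 wp1
slot 4 (ALU): stall RD_PORT — free A1,Mu1,Ld0,B1 rp0 wp1
slot 5 (ALU): stall RD_PORT — free A1,Mu1,Ld0,B1 rp0 wp1
slot 6 (MEM): stall FU — free A1,Mu1,Ld0,B1 rp0 wp1
slot 7 (MEM): stall FU — free A1,Mu1,Ld0,B1 rp0 wp1

reason(slot 2) = FU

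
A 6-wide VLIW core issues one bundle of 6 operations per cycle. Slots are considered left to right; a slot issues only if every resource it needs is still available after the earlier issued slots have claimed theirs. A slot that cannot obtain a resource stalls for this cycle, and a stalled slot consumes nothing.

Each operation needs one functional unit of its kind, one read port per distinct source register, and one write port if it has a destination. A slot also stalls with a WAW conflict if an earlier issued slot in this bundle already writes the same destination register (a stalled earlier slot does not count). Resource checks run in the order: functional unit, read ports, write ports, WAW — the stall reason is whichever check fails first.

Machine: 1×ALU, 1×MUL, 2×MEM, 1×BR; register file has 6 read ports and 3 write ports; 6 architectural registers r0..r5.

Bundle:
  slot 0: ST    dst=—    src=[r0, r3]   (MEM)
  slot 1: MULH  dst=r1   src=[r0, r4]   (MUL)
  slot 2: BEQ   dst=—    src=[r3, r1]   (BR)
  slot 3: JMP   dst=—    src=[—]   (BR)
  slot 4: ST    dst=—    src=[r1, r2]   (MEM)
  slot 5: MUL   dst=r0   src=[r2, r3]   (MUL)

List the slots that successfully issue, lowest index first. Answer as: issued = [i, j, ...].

[0] MEM needs rd=2 wr=0: ok; after: ALU=1 MUL=1 MEM=1 BR=1, R=4, W=3
[1] MUL needs rd=2 wr=1: ok; after: ALU=1 MUL=0 MEM=1 BR=1, R=2, W=2
[2] BR needs rd=2 wr=0: ok; after: ALU=1 MUL=0 MEM=1 BR=0, R=0, W=2
[3] BR needs rd=0 wr=0: FU; after: ALU=1 MUL=0 MEM=1 BR=0, R=0, W=2
[4] MEM needs rd=2 wr=0: RD_PORT; after: ALU=1 MUL=0 MEM=1 BR=0, R=0, W=2
[5] MUL needs rd=2 wr=1: FU; after: ALU=1 MUL=0 MEM=1 BR=0, R=0, W=2

issued = [0, 1, 2]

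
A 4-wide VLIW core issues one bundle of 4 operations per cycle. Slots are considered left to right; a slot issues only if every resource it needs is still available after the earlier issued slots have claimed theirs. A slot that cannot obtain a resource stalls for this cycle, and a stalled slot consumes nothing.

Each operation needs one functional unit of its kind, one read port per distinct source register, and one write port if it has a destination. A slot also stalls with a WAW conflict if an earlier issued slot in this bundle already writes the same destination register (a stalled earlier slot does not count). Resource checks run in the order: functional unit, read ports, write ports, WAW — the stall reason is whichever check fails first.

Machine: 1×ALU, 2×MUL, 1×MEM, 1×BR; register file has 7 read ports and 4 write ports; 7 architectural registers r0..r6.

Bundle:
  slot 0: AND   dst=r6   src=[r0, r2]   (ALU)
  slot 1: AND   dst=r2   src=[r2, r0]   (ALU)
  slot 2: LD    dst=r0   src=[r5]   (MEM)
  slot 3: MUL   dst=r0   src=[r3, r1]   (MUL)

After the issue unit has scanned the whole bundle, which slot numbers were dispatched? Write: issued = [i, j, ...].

issued = [0, 2]

  0. ALU→r6 ⇒ go  {0A/2Mu/1Ld/1B | 5r 3w}
  1. ALU→r2 ⇒ no(FU)  {0A/2Mu/1Ld/1B | 5r 3w}
  2. MEM→r0 ⇒ go  {0A/2Mu/0Ld/1B | 4r 2w}
  3. MUL→r0 ⇒ no(WAW)  {0A/2Mu/0Ld/1B | 4r 2w}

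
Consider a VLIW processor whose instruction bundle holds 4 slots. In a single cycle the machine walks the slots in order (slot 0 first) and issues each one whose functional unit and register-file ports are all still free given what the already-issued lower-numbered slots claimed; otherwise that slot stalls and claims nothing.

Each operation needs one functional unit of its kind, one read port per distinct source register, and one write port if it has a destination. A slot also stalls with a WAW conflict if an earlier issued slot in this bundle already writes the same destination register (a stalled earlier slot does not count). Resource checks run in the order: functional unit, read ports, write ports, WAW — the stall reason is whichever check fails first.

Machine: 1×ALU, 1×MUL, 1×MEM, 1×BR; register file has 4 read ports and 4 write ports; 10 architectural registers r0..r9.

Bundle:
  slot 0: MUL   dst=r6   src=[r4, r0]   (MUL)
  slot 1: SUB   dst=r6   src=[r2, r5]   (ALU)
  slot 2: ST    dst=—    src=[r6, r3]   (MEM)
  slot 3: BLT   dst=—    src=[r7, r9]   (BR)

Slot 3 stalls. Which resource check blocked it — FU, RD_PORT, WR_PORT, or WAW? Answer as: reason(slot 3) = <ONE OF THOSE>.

(0) want 1×MUL +2rd +1wr — yes → AL1|MU0|ME1|BR1|rd2|wr3
(1) want 1×ALU +2rd +1wr — WAW → AL1|MU0|ME1|BR1|rd2|wr3
(2) want 1×MEM +2rd +0wr — yes → AL1|MU0|ME0|BR1|rd0|wr3
(3) want 1×BR +2rd +0wr — RD_PORT → AL1|MU0|ME0|BR1|rd0|wr3

reason(slot 3) = RD_PORT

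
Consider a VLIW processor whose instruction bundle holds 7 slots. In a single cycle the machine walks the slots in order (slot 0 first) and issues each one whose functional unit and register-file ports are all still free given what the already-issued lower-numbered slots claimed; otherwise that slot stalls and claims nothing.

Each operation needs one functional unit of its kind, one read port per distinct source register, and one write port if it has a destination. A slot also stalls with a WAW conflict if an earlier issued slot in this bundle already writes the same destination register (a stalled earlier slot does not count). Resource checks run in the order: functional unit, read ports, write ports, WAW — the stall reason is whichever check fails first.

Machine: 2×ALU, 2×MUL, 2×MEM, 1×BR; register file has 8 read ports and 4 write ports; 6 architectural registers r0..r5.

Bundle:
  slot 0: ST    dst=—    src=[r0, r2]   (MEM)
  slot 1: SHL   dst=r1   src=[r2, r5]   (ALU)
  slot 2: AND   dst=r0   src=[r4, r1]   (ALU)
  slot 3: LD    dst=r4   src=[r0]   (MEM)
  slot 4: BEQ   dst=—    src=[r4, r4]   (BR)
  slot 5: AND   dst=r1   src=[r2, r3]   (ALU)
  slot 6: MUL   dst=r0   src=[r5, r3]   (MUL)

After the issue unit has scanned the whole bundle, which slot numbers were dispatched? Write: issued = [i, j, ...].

slot 0 (MEM): ISSUE — free A2,Mu2,Ld1,B1 rp6 wp4
slot 1 (ALU): ISSUE — free A1,Mu2,Ld1,B1 rp4 wp3
slot 2 (ALU): ISSUE — free A0,Mu2,Ld1,B1 rp2 wp2
slot 3 (MEM): ISSUE — free A0,Mu2,Ld0,B1 rp1 wp1
slot 4 (BR): ISSUE — free A0,Mu2,Ld0,B0 rp0 wp1
slot 5 (ALU): stall FU — free A0,Mu2,Ld0,B0 rp0 wp1
slot 6 (MUL): stall RD_PORT — free A0,Mu2,Ld0,B0 rp0 wp1

issued = [0, 1, 2, 3, 4]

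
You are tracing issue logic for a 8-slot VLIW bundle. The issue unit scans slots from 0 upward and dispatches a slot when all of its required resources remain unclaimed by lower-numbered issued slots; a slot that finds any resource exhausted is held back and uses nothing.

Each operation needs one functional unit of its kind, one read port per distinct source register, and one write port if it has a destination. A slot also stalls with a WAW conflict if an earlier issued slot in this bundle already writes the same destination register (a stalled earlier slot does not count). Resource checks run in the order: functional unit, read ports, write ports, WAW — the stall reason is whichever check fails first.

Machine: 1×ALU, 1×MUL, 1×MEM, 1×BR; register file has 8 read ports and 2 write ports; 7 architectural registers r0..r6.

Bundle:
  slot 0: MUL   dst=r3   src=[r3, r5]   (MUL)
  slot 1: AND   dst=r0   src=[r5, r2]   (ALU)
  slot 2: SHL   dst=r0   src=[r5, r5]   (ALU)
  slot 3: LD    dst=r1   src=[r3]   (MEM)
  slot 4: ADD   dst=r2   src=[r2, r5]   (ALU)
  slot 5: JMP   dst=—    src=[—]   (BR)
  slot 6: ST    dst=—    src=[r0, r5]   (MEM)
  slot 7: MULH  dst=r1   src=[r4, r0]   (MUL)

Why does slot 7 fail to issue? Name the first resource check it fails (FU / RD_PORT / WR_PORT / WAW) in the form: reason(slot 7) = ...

reason(slot 7) = FU

  0. MUL→r3 ⇒ go  {1A/0Mu/1Ld/1B | 6r 1w}
  1. ALU→r0 ⇒ go  {0A/0Mu/1Ld/1B | 4r 0w}
  2. ALU→r0 ⇒ no(FU)  {0A/0Mu/1Ld/1B | 4r 0w}
  3. MEM→r1 ⇒ no(WR_PORT)  {0A/0Mu/1Ld/1B | 4r 0w}
  4. ALU→r2 ⇒ no(FU)  {0A/0Mu/1Ld/1B | 4r 0w}
  5. BR ⇒ go  {0A/0Mu/1Ld/0B | 4r 0w}
  6. MEM ⇒ go  {0A/0Mu/0Ld/0B | 2r 0w}
  7. MUL→r1 ⇒ no(FU)  {0A/0Mu/0Ld/0B | 2r 0w}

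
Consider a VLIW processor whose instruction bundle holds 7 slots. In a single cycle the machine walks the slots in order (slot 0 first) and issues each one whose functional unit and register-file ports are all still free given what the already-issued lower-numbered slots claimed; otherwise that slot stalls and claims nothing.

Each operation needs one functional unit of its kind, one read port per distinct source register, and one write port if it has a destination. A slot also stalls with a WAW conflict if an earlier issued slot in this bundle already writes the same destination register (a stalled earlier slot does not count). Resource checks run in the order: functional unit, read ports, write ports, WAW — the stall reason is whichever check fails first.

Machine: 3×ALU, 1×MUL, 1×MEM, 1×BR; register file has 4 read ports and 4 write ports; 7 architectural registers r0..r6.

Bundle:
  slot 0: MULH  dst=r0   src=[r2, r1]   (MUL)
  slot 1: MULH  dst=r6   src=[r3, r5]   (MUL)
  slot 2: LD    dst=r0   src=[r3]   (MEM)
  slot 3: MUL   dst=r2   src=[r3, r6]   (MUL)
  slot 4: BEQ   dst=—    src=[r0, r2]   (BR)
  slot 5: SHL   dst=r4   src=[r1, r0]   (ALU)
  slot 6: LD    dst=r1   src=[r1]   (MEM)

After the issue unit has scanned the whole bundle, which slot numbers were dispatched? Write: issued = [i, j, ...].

slot 0 (MUL): ISSUE — free A3,Mu0,Ld1,B1 rp2 wp3
slot 1 (MUL): stall FU — free A3,Mu0,Ld1,B1 rp2 wp3
slot 2 (MEM): stall WAW — free A3,Mu0,Ld1,B1 rp2 wp3
slot 3 (MUL): stall FU — free A3,Mu0,Ld1,B1 rp2 wp3
slot 4 (BR): ISSUE — free A3,Mu0,Ld1,B0 rp0 wp3
slot 5 (ALU): stall RD_PORT — free A3,Mu0,Ld1,B0 rp0 wp3
slot 6 (MEM): stall RD_PORT — free A3,Mu0,Ld1,B0 rp0 wp3

issued = [0, 4]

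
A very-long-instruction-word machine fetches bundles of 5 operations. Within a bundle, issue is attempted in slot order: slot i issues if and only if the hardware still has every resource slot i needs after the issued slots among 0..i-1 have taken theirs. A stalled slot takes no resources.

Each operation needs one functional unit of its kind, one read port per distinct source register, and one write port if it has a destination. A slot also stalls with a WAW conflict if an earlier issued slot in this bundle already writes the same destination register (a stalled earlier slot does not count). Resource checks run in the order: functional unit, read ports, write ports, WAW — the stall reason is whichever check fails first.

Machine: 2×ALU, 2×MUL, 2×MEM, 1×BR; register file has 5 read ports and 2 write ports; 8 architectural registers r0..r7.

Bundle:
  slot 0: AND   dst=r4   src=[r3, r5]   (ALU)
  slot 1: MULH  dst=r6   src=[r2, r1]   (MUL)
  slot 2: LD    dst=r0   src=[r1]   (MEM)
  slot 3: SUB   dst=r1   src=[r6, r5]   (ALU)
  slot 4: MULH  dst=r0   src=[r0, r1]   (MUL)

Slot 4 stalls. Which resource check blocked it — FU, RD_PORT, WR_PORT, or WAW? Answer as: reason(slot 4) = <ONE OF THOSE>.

reason(slot 4) = RD_PORT

(0) want 1×ALU +2rd +1wr — yes → AL1|MU2|ME2|BR1|rd3|wr1
(1) want 1×MUL +2rd +1wr — yes → AL1|MU1|ME2|BR1|rd1|wr0
(2) want 1×MEM +1rd +1wr — WR_PORT → AL1|MU1|ME2|BR1|rd1|wr0
(3) want 1×ALU +2rd +1wr — RD_PORT → AL1|MU1|ME2|BR1|rd1|wr0
(4) want 1×MUL +2rd +1wr — RD_PORT → AL1|MU1|ME2|BR1|rd1|wr0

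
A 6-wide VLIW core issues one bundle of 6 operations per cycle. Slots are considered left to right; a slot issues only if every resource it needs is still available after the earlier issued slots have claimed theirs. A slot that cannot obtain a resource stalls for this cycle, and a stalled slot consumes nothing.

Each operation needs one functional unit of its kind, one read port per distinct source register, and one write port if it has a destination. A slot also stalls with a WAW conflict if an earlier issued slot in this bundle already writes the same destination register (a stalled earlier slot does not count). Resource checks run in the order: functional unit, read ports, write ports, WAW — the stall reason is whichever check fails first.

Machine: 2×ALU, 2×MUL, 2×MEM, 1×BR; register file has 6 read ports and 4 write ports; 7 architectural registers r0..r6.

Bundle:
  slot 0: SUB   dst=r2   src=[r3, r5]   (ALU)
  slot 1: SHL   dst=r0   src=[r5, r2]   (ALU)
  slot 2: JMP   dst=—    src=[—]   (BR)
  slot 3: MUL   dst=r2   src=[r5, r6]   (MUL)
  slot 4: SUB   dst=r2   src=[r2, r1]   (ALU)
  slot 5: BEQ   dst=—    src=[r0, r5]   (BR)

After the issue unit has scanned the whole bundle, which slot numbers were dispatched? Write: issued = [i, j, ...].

slot 0 (ALU): ISSUE — free A1,Mu2,Ld2,B1 rp4 wp3
slot 1 (ALU): ISSUE — free A0,Mu2,Ld2,B1 rp2 wp2
slot 2 (BR): ISSUE — free A0,Mu2,Ld2,B0 rp2 wp2
slot 3 (MUL): stall WAW — free A0,Mu2,Ld2,B0 rp2 wp2
slot 4 (ALU): stall FU — free A0,Mu2,Ld2,B0 rp2 wp2
slot 5 (BR): stall FU — free A0,Mu2,Ld2,B0 rp2 wp2

issued = [0, 1, 2]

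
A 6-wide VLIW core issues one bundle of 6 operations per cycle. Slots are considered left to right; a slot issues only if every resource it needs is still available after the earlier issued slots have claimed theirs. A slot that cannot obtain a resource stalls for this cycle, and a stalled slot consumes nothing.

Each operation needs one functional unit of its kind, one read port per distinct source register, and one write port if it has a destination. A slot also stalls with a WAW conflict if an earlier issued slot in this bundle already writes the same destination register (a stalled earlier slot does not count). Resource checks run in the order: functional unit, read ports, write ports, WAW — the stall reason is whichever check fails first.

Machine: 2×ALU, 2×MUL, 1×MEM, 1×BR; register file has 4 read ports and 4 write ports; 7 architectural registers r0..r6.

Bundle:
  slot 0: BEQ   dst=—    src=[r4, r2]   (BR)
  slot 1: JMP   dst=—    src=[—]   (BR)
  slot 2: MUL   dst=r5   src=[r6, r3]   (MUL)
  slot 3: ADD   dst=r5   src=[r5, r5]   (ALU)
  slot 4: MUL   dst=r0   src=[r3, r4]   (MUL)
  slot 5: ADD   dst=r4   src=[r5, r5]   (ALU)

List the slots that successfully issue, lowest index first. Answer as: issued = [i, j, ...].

slot 0 (BR): ISSUE — free A2,Mu2,Ld1,B0 rp2 wp4
slot 1 (BR): stall FU — free A2,Mu2,Ld1,B0 rp2 wp4
slot 2 (MUL): ISSUE — free A2,Mu1,Ld1,B0 rp0 wp3
slot 3 (ALU): stall RD_PORT — free A2,Mu1,Ld1,B0 rp0 wp3
slot 4 (MUL): stall RD_PORT — free A2,Mu1,Ld1,B0 rp0 wp3
slot 5 (ALU): stall RD_PORT — free A2,Mu1,Ld1,B0 rp0 wp3

issued = [0, 2]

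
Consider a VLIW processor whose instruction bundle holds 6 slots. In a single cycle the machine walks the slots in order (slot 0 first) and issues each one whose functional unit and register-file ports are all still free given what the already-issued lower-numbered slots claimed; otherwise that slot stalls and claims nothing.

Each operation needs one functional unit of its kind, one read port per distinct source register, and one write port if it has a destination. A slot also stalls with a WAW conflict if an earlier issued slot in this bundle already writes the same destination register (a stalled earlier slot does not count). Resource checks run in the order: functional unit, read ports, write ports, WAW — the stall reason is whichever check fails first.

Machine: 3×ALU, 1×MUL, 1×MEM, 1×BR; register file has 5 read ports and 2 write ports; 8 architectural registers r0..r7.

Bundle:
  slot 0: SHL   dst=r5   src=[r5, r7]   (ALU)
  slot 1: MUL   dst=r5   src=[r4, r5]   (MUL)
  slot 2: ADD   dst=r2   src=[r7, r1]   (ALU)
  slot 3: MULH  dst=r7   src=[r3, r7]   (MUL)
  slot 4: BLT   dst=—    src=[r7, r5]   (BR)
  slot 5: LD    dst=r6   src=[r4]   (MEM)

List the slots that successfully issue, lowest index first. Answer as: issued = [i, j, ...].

  0. ALU→r5 ⇒ go  {2A/1Mu/1Ld/1B | 3r 1w}
  1. MUL→r5 ⇒ no(WAW)  {2A/1Mu/1Ld/1B | 3r 1w}
  2. ALU→r2 ⇒ go  {1A/1Mu/1Ld/1B | 1r 0w}
  3. MUL→r7 ⇒ no(RD_PORT)  {1A/1Mu/1Ld/1B | 1r 0w}
  4. BR ⇒ no(RD_PORT)  {1A/1Mu/1Ld/1B | 1r 0w}
  5. MEM→r6 ⇒ no(WR_PORT)  {1A/1Mu/1Ld/1B | 1r 0w}

issued = [0, 2]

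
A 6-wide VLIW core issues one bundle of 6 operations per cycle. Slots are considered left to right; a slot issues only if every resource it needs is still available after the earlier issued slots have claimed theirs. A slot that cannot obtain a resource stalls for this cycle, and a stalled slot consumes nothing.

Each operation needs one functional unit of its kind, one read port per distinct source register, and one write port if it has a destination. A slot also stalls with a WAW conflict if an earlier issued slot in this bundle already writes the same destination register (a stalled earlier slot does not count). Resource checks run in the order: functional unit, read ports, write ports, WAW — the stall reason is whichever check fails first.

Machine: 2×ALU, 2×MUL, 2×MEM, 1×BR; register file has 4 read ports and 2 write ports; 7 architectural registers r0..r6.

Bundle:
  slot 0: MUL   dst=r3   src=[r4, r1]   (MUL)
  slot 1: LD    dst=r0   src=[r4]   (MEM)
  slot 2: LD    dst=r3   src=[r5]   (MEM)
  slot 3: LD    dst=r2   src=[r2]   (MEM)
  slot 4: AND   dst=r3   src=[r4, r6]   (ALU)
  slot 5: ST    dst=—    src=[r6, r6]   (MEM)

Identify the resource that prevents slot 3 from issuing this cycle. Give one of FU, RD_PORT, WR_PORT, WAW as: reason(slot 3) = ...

#0 MUL src=r4,r1 dispatched  <A:2 Mu:1 Ld:2 B:1 rd:2 wr:1>
#1 MEM src=r4 dispatched  <A:2 Mu:1 Ld:1 B:1 rd:1 wr:0>
#2 MEM src=r5 held:WR_PORT  <A:2 Mu:1 Ld:1 B:1 rd:1 wr:0>
#3 MEM src=r2 held:WR_PORT  <A:2 Mu:1 Ld:1 B:1 rd:1 wr:0>
#4 ALU src=r4,r6 held:RD_PORT  <A:2 Mu:1 Ld:1 B:1 rd:1 wr:0>
#5 MEM src=r6,r6 dispatched  <A:2 Mu:1 Ld:0 B:1 rd:0 wr:0>

reason(slot 3) = WR_PORT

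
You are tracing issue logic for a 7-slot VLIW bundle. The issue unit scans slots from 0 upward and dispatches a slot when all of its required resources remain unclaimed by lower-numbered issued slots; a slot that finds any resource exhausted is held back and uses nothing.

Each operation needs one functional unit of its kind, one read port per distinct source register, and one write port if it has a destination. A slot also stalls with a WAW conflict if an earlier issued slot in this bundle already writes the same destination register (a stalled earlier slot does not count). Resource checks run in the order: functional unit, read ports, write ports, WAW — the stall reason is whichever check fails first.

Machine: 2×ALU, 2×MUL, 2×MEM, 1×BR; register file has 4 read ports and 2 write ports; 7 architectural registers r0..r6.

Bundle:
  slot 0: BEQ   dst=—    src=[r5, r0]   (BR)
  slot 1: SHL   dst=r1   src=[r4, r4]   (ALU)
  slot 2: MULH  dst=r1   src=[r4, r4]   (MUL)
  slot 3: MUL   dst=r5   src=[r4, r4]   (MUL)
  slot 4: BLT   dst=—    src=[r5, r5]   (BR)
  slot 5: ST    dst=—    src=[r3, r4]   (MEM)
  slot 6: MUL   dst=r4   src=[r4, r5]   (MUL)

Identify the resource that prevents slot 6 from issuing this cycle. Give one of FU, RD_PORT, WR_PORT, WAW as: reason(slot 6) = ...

reason(slot 6) = RD_PORT

slot 0 (BR): ISSUE — free A2,Mu2,Ld2,B0 rp2 wp2
slot 1 (ALU): ISSUE — free A1,Mu2,Ld2,B0 rp1 wp1
slot 2 (MUL): stall WAW — free A1,Mu2,Ld2,B0 rp1 wp1
slot 3 (MUL): ISSUE — free A1,Mu1,Ld2,B0 rp0 wp0
slot 4 (BR): stall FU — free A1,Mu1,Ld2,B0 rp0 wp0
slot 5 (MEM): stall RD_PORT — free A1,Mu1,Ld2,B0 rp0 wp0
slot 6 (MUL): stall RD_PORT — free A1,Mu1,Ld2,B0 rp0 wp0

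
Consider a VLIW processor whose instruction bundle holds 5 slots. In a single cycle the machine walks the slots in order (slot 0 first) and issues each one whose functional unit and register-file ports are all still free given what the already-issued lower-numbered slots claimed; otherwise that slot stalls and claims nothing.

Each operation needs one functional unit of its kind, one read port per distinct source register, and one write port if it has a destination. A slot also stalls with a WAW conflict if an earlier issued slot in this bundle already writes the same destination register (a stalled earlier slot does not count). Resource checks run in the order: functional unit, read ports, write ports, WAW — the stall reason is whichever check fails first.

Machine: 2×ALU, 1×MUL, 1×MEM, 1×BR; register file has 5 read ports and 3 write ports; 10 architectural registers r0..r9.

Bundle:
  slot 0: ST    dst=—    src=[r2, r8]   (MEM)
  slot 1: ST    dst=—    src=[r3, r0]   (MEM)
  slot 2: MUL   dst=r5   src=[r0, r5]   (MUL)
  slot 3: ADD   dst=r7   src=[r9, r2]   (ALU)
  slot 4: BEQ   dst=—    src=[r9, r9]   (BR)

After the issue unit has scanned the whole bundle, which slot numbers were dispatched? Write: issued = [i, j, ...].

slot 0 (MEM): ISSUE — free A2,Mu1,Ld0,B1 rp3 wp3
slot 1 (MEM): stall FU — free A2,Mu1,Ld0,B1 rp3 wp3
slot 2 (MUL): ISSUE — free A2,Mu0,Ld0,B1 rp1 wp2
slot 3 (ALU): stall RD_PORT — free A2,Mu0,Ld0,B1 rp1 wp2
slot 4 (BR): ISSUE — free A2,Mu0,Ld0,B0 rp0 wp2

issued = [0, 2, 4]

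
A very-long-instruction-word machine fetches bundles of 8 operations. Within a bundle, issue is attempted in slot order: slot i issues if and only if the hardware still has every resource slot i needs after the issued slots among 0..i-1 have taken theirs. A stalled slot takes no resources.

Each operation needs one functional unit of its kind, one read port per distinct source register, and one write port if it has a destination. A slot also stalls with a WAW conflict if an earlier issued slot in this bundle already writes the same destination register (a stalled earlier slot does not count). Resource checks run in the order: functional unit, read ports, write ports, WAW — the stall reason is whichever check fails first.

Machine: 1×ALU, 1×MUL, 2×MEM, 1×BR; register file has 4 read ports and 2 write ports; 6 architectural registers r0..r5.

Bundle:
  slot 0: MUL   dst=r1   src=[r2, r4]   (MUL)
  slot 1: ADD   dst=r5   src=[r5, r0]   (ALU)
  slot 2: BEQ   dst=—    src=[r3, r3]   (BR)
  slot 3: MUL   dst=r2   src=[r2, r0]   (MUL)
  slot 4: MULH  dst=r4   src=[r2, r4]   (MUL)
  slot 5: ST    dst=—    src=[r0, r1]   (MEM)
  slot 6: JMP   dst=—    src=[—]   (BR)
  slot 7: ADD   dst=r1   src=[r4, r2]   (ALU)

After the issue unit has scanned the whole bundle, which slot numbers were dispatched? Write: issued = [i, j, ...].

#0 MUL src=r2,r4 dispatched  <A:1 Mu:0 Ld:2 B:1 rd:2 wr:1>
#1 ALU src=r5,r0 dispatched  <A:0 Mu:0 Ld:2 B:1 rd:0 wr:0>
#2 BR src=r3,r3 held:RD_PORT  <A:0 Mu:0 Ld:2 B:1 rd:0 wr:0>
#3 MUL src=r2,r0 held:FU  <A:0 Mu:0 Ld:2 B:1 rd:0 wr:0>
#4 MUL src=r2,r4 held:FU  <A:0 Mu:0 Ld:2 B:1 rd:0 wr:0>
#5 MEM src=r0,r1 held:RD_PORT  <A:0 Mu:0 Ld:2 B:1 rd:0 wr:0>
#6 BR src=- dispatched  <A:0 Mu:0 Ld:2 B:0 rd:0 wr:0>
#7 ALU src=r4,r2 held:FU  <A:0 Mu:0 Ld:2 B:0 rd:0 wr:0>

issued = [0, 1, 6]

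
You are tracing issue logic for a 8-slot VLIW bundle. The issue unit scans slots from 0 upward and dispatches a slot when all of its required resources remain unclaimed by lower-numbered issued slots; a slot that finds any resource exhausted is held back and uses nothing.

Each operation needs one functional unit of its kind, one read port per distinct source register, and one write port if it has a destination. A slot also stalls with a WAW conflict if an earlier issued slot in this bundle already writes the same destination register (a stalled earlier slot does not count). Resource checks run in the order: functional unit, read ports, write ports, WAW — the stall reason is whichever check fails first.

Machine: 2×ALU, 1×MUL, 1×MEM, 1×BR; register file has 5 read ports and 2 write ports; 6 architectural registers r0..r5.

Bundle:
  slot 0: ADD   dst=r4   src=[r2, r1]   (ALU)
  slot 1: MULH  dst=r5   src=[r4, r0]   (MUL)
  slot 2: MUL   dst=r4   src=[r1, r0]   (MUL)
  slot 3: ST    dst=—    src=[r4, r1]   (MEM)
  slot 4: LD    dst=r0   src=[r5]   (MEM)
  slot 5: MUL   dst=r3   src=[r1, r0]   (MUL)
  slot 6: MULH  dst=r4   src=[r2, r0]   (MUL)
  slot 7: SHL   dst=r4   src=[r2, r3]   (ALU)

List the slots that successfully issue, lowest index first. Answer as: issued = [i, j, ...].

issued = [0, 1]

#0 ALU src=r2,r1 dispatched  <A:1 Mu:1 Ld:1 B:1 rd:3 wr:1>
#1 MUL src=r4,r0 dispatched  <A:1 Mu:0 Ld:1 B:1 rd:1 wr:0>
#2 MUL src=r1,r0 held:FU  <A:1 Mu:0 Ld:1 B:1 rd:1 wr:0>
#3 MEM src=r4,r1 held:RD_PORT  <A:1 Mu:0 Ld:1 B:1 rd:1 wr:0>
#4 MEM src=r5 held:WR_PORT  <A:1 Mu:0 Ld:1 B:1 rd:1 wr:0>
#5 MUL src=r1,r0 held:FU  <A:1 Mu:0 Ld:1 B:1 rd:1 wr:0>
#6 MUL src=r2,r0 held:FU  <A:1 Mu:0 Ld:1 B:1 rd:1 wr:0>
#7 ALU src=r2,r3 held:RD_PORT  <A:1 Mu:0 Ld:1 B:1 rd:1 wr:0>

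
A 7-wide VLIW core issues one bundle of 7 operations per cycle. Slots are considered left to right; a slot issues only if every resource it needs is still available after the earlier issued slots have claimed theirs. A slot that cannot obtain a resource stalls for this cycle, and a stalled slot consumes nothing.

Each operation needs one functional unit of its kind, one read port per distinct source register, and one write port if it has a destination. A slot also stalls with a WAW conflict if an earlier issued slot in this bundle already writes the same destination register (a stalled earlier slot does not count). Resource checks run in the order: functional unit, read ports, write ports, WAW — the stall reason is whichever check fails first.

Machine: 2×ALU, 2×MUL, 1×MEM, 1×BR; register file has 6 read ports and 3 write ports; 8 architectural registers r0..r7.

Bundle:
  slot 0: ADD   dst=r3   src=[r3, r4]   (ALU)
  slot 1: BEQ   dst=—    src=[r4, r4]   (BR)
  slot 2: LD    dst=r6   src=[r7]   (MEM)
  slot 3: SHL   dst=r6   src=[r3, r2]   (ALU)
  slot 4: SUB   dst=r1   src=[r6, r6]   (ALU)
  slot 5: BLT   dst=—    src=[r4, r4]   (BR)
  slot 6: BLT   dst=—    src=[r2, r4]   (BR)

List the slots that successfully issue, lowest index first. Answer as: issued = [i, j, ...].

issued = [0, 1, 2, 4]

(0) want 1×ALU +2rd +1wr — yes → AL1|MU2|ME1|BR1|rd4|wr2
(1) want 1×BR +1rd +0wr — yes → AL1|MU2|ME1|BR0|rd3|wr2
(2) want 1×MEM +1rd +1wr — yes → AL1|MU2|ME0|BR0|rd2|wr1
(3) want 1×ALU +2rd +1wr — WAW → AL1|MU2|ME0|BR0|rd2|wr1
(4) want 1×ALU +1rd +1wr — yes → AL0|MU2|ME0|BR0|rd1|wr0
(5) want 1×BR +1rd +0wr — FU → AL0|MU2|ME0|BR0|rd1|wr0
(6) want 1×BR +2rd +0wr — FU → AL0|MU2|ME0|BR0|rd1|wr0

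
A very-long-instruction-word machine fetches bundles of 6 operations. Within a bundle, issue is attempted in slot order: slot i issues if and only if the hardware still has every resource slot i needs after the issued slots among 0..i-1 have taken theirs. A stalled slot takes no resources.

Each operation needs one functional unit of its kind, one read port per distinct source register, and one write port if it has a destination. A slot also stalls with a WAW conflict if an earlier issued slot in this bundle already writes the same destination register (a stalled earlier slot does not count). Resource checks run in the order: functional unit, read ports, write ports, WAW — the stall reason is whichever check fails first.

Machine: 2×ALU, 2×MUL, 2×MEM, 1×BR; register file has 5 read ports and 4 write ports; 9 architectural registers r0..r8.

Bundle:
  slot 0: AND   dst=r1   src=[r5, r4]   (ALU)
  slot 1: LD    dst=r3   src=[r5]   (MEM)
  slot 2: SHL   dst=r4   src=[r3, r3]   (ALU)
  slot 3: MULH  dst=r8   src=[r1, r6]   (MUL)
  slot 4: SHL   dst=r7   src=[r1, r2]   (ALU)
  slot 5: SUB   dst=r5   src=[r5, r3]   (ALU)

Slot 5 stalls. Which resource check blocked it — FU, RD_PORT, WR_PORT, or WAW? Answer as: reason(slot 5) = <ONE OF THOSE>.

reason(slot 5) = FU

slot 0 (ALU): ISSUE — free A1,Mu2,Ld2,B1 rp3 wp3
slot 1 (MEM): ISSUE — free A1,Mu2,Ld1,B1 rp2 wp2
slot 2 (ALU): ISSUE — free A0,Mu2,Ld1,B1 rp1 wp1
slot 3 (MUL): stall RD_PORT — free A0,Mu2,Ld1,B1 rp1 wp1
slot 4 (ALU): stall FU — free A0,Mu2,Ld1,B1 rp1 wp1
slot 5 (ALU): stall FU — free A0,Mu2,Ld1,B1 rp1 wp1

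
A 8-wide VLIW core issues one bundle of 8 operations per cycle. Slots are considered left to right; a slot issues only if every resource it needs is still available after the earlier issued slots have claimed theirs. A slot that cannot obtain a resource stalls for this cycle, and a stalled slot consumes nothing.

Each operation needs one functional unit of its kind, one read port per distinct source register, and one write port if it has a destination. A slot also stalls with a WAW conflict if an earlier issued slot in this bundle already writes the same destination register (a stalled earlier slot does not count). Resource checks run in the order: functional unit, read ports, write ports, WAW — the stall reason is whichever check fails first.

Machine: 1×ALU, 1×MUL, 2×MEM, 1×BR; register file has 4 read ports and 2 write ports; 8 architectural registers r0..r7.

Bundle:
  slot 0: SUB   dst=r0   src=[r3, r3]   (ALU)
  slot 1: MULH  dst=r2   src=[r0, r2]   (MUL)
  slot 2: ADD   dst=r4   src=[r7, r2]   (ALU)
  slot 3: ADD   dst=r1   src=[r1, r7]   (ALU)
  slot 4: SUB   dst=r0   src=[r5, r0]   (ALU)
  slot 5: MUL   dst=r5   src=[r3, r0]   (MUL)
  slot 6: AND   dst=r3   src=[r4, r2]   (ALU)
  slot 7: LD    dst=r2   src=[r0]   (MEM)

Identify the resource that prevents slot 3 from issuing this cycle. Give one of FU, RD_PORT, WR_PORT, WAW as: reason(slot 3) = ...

reason(slot 3) = FU

  0. ALU→r0 ⇒ go  {0A/1Mu/2Ld/1B | 3r 1w}
  1. MUL→r2 ⇒ go  {0A/0Mu/2Ld/1B | 1r 0w}
  2. ALU→r4 ⇒ no(FU)  {0A/0Mu/2Ld/1B | 1r 0w}
  3. ALU→r1 ⇒ no(FU)  {0A/0Mu/2Ld/1B | 1r 0w}
  4. ALU→r0 ⇒ no(FU)  {0A/0Mu/2Ld/1B | 1r 0w}
  5. MUL→r5 ⇒ no(FU)  {0A/0Mu/2Ld/1B | 1r 0w}
  6. ALU→r3 ⇒ no(FU)  {0A/0Mu/2Ld/1B | 1r 0w}
  7. MEM→r2 ⇒ no(WR_PORT)  {0A/0Mu/2Ld/1B | 1r 0w}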